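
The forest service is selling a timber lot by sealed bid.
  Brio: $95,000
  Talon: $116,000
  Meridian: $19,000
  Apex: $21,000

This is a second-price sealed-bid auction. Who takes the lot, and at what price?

Talon pays $95,000

Bids in order: 116,000 (Talon) > 95,000 (Brio) > 21,000 (Apex) > 19,000 (Meridian)
Talon is highest; pays the second-highest bid, $95,000.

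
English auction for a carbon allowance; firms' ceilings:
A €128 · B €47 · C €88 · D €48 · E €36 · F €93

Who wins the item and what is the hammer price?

Limits in order: 128 (A) > 93 (F) > 88 (C) > 48 (D) > 47 (B) > 36 (E)
F is the last rival to drop out, at €93; A remains and wins at that price.

A wins at €93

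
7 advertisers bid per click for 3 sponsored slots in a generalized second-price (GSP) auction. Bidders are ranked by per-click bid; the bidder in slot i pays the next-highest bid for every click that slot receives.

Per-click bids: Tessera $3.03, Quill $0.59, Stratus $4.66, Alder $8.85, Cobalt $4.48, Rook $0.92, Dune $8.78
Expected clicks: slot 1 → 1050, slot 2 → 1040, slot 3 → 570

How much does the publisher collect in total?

Per-click bids in order: $8.85 (Alder) > $8.78 (Dune) > $4.66 (Stratus) > $4.48 (Cobalt) > …
Slot 1: Alder pays $8.78 × 1050 = $9219.00
Slot 2: Dune pays $4.66 × 1040 = $4846.40
Slot 3: Stratus pays $4.48 × 570 = $2553.60
Total = $16619.00

Total revenue: $16619.00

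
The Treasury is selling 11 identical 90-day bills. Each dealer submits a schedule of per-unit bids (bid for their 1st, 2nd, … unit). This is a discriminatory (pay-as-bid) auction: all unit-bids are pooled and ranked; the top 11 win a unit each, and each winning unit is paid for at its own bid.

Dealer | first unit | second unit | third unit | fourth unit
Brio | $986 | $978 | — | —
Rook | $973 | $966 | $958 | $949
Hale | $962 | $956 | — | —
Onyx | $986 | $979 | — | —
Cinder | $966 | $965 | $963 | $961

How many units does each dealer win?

Brio 2, Cinder 4, Hale 1, Onyx 2, Rook 2

Merging the schedules and taking the best 11: 986 (Brio-1), 986 (Onyx-1), 979 (Onyx-2), 978 (Brio-2), 973 (Rook-1), 966 (Rook-2), 966 (Cinder-1), 965 (Cinder-2), 963 (Cinder-3), 962 (Hale-1), 961 (Cinder-4)
Next rejected bid: $958 (not a price — pay-as-bid).
Allocation: Brio 2, Cinder 4, Hale 1, Onyx 2, Rook 2.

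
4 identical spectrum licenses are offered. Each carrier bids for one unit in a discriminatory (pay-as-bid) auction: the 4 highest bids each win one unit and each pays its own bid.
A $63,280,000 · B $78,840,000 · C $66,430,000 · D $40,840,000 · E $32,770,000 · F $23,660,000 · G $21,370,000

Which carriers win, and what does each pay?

B $78,840,000, C $66,430,000, A $63,280,000, D $40,840,000

Sorting: 78,840,000 (B), 66,430,000 (C), 63,280,000 (A), 40,840,000 (D), 32,770,000 (E), 23,660,000 (F), …
Top 4: B, C, A, D.
Each winner pays its own bid: B $78,840,000, C $66,430,000, A $63,280,000, D $40,840,000.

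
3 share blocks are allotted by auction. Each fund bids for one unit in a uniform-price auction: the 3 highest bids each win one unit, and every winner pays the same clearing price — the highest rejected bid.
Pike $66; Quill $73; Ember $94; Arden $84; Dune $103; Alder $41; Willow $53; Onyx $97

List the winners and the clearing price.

Dune, Onyx, Ember; each pays $84

Ordering the bids: 103 (Dune), 97 (Onyx), 94 (Ember), 84 (Arden), 73 (Quill), …
The 3 highest are Dune, Onyx, Ember.
Highest unsuccessful bid: $84 → clearing price.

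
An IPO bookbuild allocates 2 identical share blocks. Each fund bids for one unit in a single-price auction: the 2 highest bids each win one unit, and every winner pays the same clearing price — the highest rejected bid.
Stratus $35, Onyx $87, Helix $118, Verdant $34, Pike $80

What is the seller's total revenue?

Ordering the bids: 118 (Helix), 87 (Onyx), 80 (Pike), 35 (Stratus), …
Top 2: Helix, Onyx.
Clearing price = highest rejected bid = $80.
Total revenue = 2 × $80 = $160.

Total revenue: $160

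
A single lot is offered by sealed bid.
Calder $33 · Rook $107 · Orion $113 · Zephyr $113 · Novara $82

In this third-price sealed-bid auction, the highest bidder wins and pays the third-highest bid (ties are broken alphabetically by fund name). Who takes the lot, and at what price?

Rule: the highest bidder wins and pays the third-highest bid.
Bids in order: 113 (Orion) > 113 (Zephyr) > 107 (Rook) > 82 (Novara) > 33 (Calder)
Tie at $113 → Orion wins by tie-break.
Orion wins; payment is bid #3 in the ranking = $107.

Orion pays $107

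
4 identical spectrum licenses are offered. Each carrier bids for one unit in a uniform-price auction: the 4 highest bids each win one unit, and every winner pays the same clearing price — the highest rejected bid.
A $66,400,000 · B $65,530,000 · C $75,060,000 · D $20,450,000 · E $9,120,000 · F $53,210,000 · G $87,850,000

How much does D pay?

Sorting: 87,850,000 (G), 75,060,000 (C), 66,400,000 (A), 65,530,000 (B), 53,210,000 (F), 20,450,000 (D), …
The 4 highest are G, C, A, B.
Clearing price = highest rejected bid = $53,210,000.
D does not win → pays $0.

D pays $0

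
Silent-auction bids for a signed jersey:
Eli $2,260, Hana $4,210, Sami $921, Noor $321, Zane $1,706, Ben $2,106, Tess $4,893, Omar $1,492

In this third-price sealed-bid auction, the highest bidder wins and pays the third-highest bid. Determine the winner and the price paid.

Tess pays $2,260

Sorting bids: 4,893 (Tess) > 4,210 (Hana) > 2,260 (Eli) > 2,106 (Ben) > 1,706 (Zane) > 1,492 (Omar) > …
Tess wins; payment is bid #3 in the ranking = $2,260.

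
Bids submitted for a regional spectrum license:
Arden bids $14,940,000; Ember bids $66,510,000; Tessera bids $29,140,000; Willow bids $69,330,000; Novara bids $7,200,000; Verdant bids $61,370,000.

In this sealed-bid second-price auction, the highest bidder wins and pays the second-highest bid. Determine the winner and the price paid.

Bids in order: 69,330,000 (Willow) > 66,510,000 (Ember) > 61,370,000 (Verdant) > 29,140,000 (Tessera) > 14,940,000 (Arden) > 7,200,000 (Novara)
Second-price: Willow pays Ember's bid of $66,510,000.

Willow pays $66,510,000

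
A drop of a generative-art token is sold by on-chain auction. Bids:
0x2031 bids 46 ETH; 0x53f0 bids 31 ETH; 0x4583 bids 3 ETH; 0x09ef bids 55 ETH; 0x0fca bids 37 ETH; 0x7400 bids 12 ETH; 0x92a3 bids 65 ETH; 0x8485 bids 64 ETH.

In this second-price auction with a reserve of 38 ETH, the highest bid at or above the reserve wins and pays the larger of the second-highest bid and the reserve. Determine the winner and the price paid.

0x92a3 pays 64 ETH

Bids in order: 65 (0x92a3) > 64 (0x8485) > 55 (0x09ef) > 46 (0x2031) > 37 (0x0fca) > 31 (0x53f0) > …
Highest eligible bid: 0x92a3 at 65 ETH.
max(second-highest 64 ETH, reserve 38 ETH) = 64 ETH; the reserve does not bind.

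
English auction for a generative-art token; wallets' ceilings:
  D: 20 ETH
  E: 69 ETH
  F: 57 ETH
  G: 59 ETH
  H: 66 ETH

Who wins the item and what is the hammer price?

E wins at 66 ETH

Limits in order: 69 (E) > 66 (H) > 59 (G) > 57 (F) > 20 (D)
Once the price passes 66 ETH, only E is left; the hammer falls at H's limit of 66 ETH.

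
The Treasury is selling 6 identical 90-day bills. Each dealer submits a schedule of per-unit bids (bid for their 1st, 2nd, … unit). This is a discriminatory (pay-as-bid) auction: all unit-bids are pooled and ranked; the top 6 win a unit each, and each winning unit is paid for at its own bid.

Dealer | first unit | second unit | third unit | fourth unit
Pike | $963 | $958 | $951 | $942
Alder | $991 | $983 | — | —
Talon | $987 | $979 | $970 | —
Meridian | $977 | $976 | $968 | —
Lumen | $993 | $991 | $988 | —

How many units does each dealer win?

Alder 2, Lumen 3, Talon 1

All unit-bids, highest first — top 6: 993 (Lumen-1), 991 (Alder-1), 991 (Lumen-2), 988 (Lumen-3), 987 (Talon-1), 983 (Alder-2)
Next rejected bid: $979 (not a price — pay-as-bid).
Allocation: Alder 2, Lumen 3, Talon 1.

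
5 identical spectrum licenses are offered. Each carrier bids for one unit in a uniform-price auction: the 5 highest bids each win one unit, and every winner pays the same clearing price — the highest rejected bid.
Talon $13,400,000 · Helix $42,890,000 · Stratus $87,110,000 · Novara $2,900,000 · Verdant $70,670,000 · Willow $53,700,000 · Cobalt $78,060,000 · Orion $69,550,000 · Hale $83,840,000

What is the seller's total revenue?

Bids ranked high→low: 87,110,000 (Stratus), 83,840,000 (Hale), 78,060,000 (Cobalt), 70,670,000 (Verdant), 69,550,000 (Orion), 53,700,000 (Willow), 42,890,000 (Helix), …
The 5 highest are Stratus, Hale, Cobalt, Verdant, Orion.
First losing bid is Willow's $53,700,000, which sets the uniform price.
Total revenue = 5 × $53,700,000 = $268,500,000.

Total revenue: $268,500,000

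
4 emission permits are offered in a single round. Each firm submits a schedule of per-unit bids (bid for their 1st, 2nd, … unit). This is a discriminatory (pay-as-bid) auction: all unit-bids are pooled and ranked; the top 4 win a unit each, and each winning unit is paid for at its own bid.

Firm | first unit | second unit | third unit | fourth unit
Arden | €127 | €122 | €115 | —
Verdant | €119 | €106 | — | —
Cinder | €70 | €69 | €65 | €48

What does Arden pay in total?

All unit-bids, highest first — top 4: 127 (Arden-1), 122 (Arden-2), 119 (Verdant-1), 115 (Arden-3)
Next rejected bid: €106 (not a price — pay-as-bid).
Arden's winning unit-bids: 127 + 122 + 115 = €364.

Arden pays €364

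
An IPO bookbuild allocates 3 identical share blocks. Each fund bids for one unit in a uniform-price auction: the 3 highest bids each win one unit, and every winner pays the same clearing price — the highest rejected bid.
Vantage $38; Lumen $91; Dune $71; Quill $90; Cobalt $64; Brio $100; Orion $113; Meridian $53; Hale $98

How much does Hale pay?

Hale pays $91

Bids ranked high→low: 113 (Orion), 100 (Brio), 98 (Hale), 91 (Lumen), 90 (Quill), …
Winners (3 units): Orion, Brio, Hale.
First losing bid is Lumen's $91, which sets the uniform price.
Hale wins → pays $91.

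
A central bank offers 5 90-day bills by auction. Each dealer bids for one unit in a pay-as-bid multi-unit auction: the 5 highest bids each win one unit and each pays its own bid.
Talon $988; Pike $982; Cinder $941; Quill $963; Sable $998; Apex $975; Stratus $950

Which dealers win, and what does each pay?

Sable $998, Talon $988, Pike $982, Apex $975, Quill $963

Ordering the bids: 998 (Sable), 988 (Talon), 982 (Pike), 975 (Apex), 963 (Quill), 950 (Stratus), 941 (Cinder)
The 5 highest are Sable, Talon, Pike, Apex, Quill.
Each winner pays its own bid: Sable $998, Talon $988, Pike $982, Apex $975, Quill $963.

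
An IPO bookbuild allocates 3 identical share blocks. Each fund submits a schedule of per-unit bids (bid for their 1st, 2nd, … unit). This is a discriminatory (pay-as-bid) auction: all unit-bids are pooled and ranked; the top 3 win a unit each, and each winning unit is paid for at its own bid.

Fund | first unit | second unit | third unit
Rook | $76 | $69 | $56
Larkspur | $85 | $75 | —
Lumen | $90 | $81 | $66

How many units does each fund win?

All unit-bids, highest first — top 3: 90 (Lumen-1), 85 (Larkspur-1), 81 (Lumen-2)
Next rejected bid: $76 (not a price — pay-as-bid).
Allocation: Larkspur 1, Lumen 2.

Larkspur 1, Lumen 2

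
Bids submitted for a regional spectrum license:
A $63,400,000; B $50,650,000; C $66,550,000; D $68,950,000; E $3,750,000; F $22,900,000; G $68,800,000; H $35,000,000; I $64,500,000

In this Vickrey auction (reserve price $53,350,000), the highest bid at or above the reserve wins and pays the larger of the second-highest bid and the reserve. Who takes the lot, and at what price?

Bids ranked: 68,950,000 (D) > 68,800,000 (G) > 66,550,000 (C) > 64,500,000 (I) > 63,400,000 (A) > 50,650,000 (B) > …
D has the top bid at or above the reserve ($68,950,000).
max(second-highest $68,800,000, reserve $53,350,000) = $68,800,000; the reserve does not bind.

D pays $68,800,000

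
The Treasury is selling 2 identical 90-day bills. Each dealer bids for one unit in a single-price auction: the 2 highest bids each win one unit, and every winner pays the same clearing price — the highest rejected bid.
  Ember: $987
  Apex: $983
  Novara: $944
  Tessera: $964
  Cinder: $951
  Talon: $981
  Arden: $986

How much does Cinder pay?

Ordering the bids: 987 (Ember), 986 (Arden), 983 (Apex), 981 (Talon), …
Winners (2 units): Ember, Arden.
Highest unsuccessful bid: $983 → clearing price.
Cinder does not win → pays $0.

Cinder pays $0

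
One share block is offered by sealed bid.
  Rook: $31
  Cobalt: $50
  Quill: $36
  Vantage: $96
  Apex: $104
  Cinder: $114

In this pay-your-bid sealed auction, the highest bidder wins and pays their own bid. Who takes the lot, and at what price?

Bids ranked: 114 (Cinder) > 104 (Apex) > 96 (Vantage) > 50 (Cobalt) > 36 (Quill) > 31 (Rook)
First-price: Cinder pays what they bid, $114.

Cinder pays $114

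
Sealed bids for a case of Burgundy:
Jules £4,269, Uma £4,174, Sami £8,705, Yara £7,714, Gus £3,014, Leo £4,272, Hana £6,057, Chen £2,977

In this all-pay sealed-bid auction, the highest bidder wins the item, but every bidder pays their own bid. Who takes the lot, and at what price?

Bids ranked: 8,705 (Sami) > 7,714 (Yara) > 6,057 (Hana) > 4,272 (Leo) > 4,269 (Jules) > 4,174 (Uma) > …
Sami wins with the top bid; all bids are sunk regardless.

Sami pays £8,705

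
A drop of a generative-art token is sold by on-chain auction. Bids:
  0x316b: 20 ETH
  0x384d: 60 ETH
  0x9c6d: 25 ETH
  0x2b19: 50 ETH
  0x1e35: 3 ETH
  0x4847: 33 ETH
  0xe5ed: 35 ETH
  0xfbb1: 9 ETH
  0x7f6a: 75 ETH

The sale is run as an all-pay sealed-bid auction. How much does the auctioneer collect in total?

Total revenue: 310 ETH

Sorting bids: 75 (0x7f6a) > 60 (0x384d) > 50 (0x2b19) > 35 (0xe5ed) > 33 (0x4847) > 25 (0x9c6d) > …
0x7f6a wins with the top bid; all bids are sunk regardless.
Every bidder forfeits their bid regardless of winning.
Revenue = 20 + 60 + 25 + 50 + 3 + 33 + 35 + 9 + 75 = 310 ETH.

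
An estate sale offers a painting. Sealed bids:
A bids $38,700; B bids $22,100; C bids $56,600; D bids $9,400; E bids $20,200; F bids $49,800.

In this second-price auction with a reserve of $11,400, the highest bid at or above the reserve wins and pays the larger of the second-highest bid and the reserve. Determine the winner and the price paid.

C pays $49,800

Second-price auction with a reserve of $11,400: the highest bid at or above the reserve wins and pays the larger of the second-highest bid and the reserve.
Bids in order: 56,600 (C) > 49,800 (F) > 38,700 (A) > 22,100 (B) > 20,200 (E) > 9,400 (D)
Highest eligible bid: C at $56,600.
max(second-highest $49,800, reserve $11,400) = $49,800; the reserve does not bind.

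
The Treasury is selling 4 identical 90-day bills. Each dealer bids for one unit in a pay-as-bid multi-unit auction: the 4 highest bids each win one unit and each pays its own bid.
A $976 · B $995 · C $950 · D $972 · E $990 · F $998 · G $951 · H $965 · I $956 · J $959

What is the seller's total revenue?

Sorting: 998 (F), 995 (B), 990 (E), 976 (A), 972 (D), 965 (H), …
Winners (4 units): F, B, E, A.
Total revenue = 998 + 995 + 990 + 976 = $3,959.

Total revenue: $3,959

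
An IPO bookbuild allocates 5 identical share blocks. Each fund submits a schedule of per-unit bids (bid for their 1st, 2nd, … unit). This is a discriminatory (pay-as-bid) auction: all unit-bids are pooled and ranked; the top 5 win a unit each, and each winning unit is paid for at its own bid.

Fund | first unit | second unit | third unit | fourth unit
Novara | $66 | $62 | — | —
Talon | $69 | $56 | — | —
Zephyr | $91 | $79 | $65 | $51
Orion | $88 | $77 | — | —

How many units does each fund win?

All unit-bids, highest first — top 5: 91 (Zephyr-1), 88 (Orion-1), 79 (Zephyr-2), 77 (Orion-2), 69 (Talon-1)
Next rejected bid: $66 (not a price — pay-as-bid).
Allocation: Orion 2, Talon 1, Zephyr 2.

Orion 2, Talon 1, Zephyr 2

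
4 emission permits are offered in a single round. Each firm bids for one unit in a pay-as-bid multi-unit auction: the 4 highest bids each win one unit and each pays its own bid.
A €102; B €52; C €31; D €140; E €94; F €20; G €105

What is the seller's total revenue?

Total revenue: €441

Sorting: 140 (D), 105 (G), 102 (A), 94 (E), 52 (B), 31 (C), …
Top 4: D, G, A, E.
Total revenue = 140 + 105 + 102 + 94 = €441.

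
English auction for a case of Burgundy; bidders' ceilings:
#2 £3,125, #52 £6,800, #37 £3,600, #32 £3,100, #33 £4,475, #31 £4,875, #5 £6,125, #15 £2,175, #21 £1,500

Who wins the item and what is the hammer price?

#52 wins at £6,125

Rule: the price rises until one bidder remains; the winner pays the price at which the last rival dropped out.
Limits in order: 6,800 (#52) > 6,125 (#5) > 4,875 (#31) > 4,475 (#33) > 3,600 (#37) > 3,125 (#2) > …
#5 is the last rival to drop out, at £6,125; #52 remains and wins at that price.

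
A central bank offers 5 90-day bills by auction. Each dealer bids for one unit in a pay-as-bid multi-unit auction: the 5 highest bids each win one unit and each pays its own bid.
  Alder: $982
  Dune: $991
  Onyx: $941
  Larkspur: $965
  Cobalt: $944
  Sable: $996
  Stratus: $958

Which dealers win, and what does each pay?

Bids ranked high→low: 996 (Sable), 991 (Dune), 982 (Alder), 965 (Larkspur), 958 (Stratus), 944 (Cobalt), 941 (Onyx)
Winners (5 units): Sable, Dune, Alder, Larkspur, Stratus.
Each winner pays its own bid: Sable $996, Dune $991, Alder $982, Larkspur $965, Stratus $958.

Sable $996, Dune $991, Alder $982, Larkspur $965, Stratus $958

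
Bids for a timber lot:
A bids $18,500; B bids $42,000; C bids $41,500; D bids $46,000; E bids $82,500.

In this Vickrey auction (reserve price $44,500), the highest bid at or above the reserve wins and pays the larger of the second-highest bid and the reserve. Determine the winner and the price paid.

Rule: the highest bid at or above the reserve wins and pays the larger of the second-highest bid and the reserve.
Sorting bids: 82,500 (E) > 46,000 (D) > 42,000 (B) > 41,500 (C) > 18,500 (A)
Highest eligible bid: E at $82,500.
Second-highest bid $46,000 exceeds the reserve $44,500 → payment $46,000.

E pays $46,000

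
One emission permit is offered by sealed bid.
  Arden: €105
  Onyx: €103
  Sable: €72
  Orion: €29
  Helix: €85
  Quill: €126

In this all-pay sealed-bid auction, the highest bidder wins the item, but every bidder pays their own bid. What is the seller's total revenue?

Total revenue: €520

Rule: the highest bidder wins the item, but every bidder pays their own bid.
Bids in order: 126 (Quill) > 105 (Arden) > 103 (Onyx) > 85 (Helix) > 72 (Sable) > 29 (Orion)
Quill wins with the top bid; all bids are sunk regardless.
Every bidder forfeits their bid regardless of winning.
Revenue = 105 + 103 + 72 + 29 + 85 + 126 = €520.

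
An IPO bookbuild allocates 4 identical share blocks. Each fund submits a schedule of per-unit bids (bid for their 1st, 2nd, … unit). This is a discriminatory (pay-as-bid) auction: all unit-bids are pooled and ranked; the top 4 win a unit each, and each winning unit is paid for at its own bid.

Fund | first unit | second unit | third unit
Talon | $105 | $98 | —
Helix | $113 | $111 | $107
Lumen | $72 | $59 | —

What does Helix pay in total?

Helix pays $331

Pooled unit-bids ranked (top 4): 113 (Helix-1), 111 (Helix-2), 107 (Helix-3), 105 (Talon-1)
Next rejected bid: $98 (not a price — pay-as-bid).
Helix's winning unit-bids: 113 + 111 + 107 = $331.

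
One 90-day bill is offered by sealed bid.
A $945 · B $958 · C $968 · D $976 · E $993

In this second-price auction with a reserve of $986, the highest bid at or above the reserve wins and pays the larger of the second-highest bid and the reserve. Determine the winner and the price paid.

E pays $986

Rule: the highest bid at or above the reserve wins and pays the larger of the second-highest bid and the reserve.
Bids ranked: 993 (E) > 976 (D) > 968 (C) > 958 (B) > 945 (A)
Highest eligible bid: E at $993.
max(second-highest $976, reserve $986) = $986.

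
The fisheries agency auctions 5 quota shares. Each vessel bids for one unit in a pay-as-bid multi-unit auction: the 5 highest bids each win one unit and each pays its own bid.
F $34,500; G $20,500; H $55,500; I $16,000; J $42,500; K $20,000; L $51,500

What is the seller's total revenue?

Total revenue: $204,500

Bids ranked high→low: 55,500 (H), 51,500 (L), 42,500 (J), 34,500 (F), 20,500 (G), 20,000 (K), 16,000 (I)
Top 5: H, L, J, F, G.
Total revenue = 55,500 + 51,500 + 42,500 + 34,500 + 20,500 = $204,500.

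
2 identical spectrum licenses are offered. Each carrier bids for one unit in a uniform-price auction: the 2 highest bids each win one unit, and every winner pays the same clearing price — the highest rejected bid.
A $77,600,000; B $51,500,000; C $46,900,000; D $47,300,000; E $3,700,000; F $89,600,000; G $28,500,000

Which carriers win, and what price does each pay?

Ordering the bids: 89,600,000 (F), 77,600,000 (A), 51,500,000 (B), 47,300,000 (D), …
The 2 highest are F, A.
Clearing price = highest rejected bid = $51,500,000.

F, A; each pays $51,500,000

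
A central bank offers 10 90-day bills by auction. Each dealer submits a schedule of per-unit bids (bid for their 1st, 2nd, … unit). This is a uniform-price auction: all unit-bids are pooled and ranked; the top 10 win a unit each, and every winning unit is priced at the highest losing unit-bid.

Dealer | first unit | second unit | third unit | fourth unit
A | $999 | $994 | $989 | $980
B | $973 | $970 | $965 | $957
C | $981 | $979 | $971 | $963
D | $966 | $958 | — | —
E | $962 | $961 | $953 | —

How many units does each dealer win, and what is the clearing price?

All unit-bids, highest first — top 10: 999 (A-1), 994 (A-2), 989 (A-3), 981 (C-1), 980 (A-4), 979 (C-2), 973 (B-1), 971 (C-3), 970 (B-2), 966 (D-1)
Highest rejected unit-bid = $965.
Allocation: A 4, B 2, C 3, D 1.

A 4, B 2, C 3, D 1; clearing price $965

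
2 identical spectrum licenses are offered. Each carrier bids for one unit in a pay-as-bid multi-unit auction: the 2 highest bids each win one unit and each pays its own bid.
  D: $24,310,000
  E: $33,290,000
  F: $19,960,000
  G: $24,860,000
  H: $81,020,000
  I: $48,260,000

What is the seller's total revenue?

Bids ranked high→low: 81,020,000 (H), 48,260,000 (I), 33,290,000 (E), 24,860,000 (G), …
The 2 highest are H, I.
Total revenue = 81,020,000 + 48,260,000 = $129,280,000.

Total revenue: $129,280,000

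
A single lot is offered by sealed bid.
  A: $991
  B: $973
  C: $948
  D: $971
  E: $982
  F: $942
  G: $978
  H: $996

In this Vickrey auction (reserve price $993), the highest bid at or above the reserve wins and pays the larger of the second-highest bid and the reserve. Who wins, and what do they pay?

Bids ranked: 996 (H) > 991 (A) > 982 (E) > 978 (G) > 973 (B) > 971 (D) > …
H has the top bid at or above the reserve ($996).
Second-highest bid $991 is below the reserve $993, so the reserve binds → payment $993.

H pays $993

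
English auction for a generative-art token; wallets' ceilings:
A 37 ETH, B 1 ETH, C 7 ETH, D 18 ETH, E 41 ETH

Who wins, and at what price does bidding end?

Sorting limits: 41 (E) > 37 (A) > 18 (D) > 7 (C) > 1 (B)
Bidding ends when A exits at 37 ETH; E takes it.

E wins at 37 ETH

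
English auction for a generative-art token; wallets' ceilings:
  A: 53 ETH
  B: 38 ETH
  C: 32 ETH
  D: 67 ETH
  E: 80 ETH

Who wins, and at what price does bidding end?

Limits ranked: 80 (E) > 67 (D) > 53 (A) > 38 (B) > 32 (C)
D is the last rival to drop out, at 67 ETH; E remains and wins at that price.

E wins at 67 ETH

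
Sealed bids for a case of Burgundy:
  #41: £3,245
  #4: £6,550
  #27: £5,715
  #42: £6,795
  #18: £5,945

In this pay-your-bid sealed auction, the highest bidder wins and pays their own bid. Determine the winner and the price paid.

Bids in order: 6,795 (#42) > 6,550 (#4) > 5,945 (#18) > 5,715 (#27) > 3,245 (#41)
#42 has the highest bid and pays exactly that: £6,795.

#42 pays £6,795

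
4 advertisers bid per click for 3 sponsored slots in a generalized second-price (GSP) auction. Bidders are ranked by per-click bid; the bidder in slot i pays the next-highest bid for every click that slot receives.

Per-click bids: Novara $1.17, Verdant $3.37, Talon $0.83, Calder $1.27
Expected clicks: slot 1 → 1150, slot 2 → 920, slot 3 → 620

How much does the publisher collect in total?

Total revenue: $3051.50

Sorting advertisers: $3.37 (Verdant) > $1.27 (Calder) > $1.17 (Novara) > $0.83 (Talon)
Slot 1: Verdant pays $1.27 × 1150 = $1460.50
Slot 2: Calder pays $1.17 × 920 = $1076.40
Slot 3: Novara pays $0.83 × 620 = $514.60
Total = $3051.50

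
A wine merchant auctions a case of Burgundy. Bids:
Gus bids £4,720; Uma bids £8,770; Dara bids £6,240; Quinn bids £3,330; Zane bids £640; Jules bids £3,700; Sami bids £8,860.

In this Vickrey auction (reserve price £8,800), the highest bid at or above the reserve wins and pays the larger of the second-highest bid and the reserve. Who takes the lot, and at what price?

Sami pays £8,800

Sorting bids: 8,860 (Sami) > 8,770 (Uma) > 6,240 (Dara) > 4,720 (Gus) > 3,700 (Jules) > 3,330 (Quinn) > …
Sami has the top bid at or above the reserve (£8,860).
Second-highest bid £8,770 is below the reserve £8,800, so the reserve binds → payment £8,800.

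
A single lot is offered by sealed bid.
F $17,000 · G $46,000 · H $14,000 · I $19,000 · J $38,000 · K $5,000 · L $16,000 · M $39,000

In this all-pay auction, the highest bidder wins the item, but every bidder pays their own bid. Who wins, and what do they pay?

Bids ranked: 46,000 (G) > 39,000 (M) > 38,000 (J) > 19,000 (I) > 17,000 (F) > 16,000 (L) > …
G is highest and takes the item; every bidder forfeits their bid.

G pays $46,000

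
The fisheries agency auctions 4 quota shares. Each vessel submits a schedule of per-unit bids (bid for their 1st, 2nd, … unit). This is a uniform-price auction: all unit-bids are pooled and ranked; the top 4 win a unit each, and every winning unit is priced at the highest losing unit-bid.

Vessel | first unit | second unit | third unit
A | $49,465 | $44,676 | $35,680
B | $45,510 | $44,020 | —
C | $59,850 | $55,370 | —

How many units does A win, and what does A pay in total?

All unit-bids, highest first — top 4: 59,850 (C-1), 55,370 (C-2), 49,465 (A-1), 45,510 (B-1)
The (k+1)-th unit-bid is $44,676.
A wins 1 unit(s) at $44,676 each.

A: 1 unit, pays $44,676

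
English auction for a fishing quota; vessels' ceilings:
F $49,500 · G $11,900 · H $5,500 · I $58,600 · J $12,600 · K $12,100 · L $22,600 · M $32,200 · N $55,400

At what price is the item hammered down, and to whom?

Limits in order: 58,600 (I) > 55,400 (N) > 49,500 (F) > 32,200 (M) > 22,600 (L) > 12,600 (J) > …
Once the price passes $55,400, only I is left; the hammer falls at N's limit of $55,400.

I wins at $55,400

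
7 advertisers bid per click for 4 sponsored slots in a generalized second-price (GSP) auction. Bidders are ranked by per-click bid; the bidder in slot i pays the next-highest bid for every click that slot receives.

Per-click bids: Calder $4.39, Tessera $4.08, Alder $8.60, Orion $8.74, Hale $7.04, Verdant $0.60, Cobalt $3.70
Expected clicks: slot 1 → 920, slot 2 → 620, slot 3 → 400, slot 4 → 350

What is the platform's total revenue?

Total revenue: $15460.80

Sorting advertisers: $8.74 (Orion) > $8.60 (Alder) > $7.04 (Hale) > $4.39 (Calder) > $4.08 (Tessera) > …
Slot 1: Orion pays $8.60 × 920 = $7912.00
Slot 2: Alder pays $7.04 × 620 = $4364.80
Slot 3: Hale pays $4.39 × 400 = $1756.00
Slot 4: Calder pays $4.08 × 350 = $1428.00
Total = $15460.80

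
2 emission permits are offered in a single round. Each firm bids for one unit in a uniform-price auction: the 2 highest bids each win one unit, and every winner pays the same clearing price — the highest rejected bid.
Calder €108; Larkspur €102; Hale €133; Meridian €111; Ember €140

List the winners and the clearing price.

Sorting: 140 (Ember), 133 (Hale), 111 (Meridian), 108 (Calder), …
The 2 highest are Ember, Hale.
First losing bid is Meridian's €111, which sets the uniform price.

Ember, Hale; each pays €111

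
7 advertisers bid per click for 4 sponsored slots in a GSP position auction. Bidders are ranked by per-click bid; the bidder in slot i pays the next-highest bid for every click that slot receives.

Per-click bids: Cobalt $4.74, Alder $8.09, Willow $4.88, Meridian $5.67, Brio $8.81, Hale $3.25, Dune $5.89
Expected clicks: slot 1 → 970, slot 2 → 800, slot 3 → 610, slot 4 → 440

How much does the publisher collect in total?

Per-click bids in order: $8.81 (Brio) > $8.09 (Alder) > $5.89 (Dune) > $5.67 (Meridian) > $4.88 (Willow) > …
Slot 1: Brio pays $8.09 × 970 = $7847.30
Slot 2: Alder pays $5.89 × 800 = $4712.00
Slot 3: Dune pays $5.67 × 610 = $3458.70
Slot 4: Meridian pays $4.88 × 440 = $2147.20
Total = $18165.20

Total revenue: $18165.20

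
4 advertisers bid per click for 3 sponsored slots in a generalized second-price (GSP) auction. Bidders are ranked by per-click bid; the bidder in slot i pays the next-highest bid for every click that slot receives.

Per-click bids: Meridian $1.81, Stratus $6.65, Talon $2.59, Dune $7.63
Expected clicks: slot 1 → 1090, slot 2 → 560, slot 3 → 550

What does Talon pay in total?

Talon pays $995.50

Per-click bids in order: $7.63 (Dune) > $6.65 (Stratus) > $2.59 (Talon) > $1.81 (Meridian)
Talon holds slot 3 → pays next bid $1.81 × 550 clicks = $995.50.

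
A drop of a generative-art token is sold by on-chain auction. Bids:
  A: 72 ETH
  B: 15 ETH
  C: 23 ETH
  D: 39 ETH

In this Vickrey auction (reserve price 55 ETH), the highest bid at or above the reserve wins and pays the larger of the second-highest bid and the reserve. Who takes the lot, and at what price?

A pays 55 ETH

Vickrey auction (reserve price 55 ETH): the highest bid at or above the reserve wins and pays the larger of the second-highest bid and the reserve.
Sorting bids: 72 (A) > 39 (D) > 23 (C) > 15 (B)
Highest eligible bid: A at 72 ETH.
Second-highest bid 39 ETH is below the reserve 55 ETH, so the reserve binds → payment 55 ETH.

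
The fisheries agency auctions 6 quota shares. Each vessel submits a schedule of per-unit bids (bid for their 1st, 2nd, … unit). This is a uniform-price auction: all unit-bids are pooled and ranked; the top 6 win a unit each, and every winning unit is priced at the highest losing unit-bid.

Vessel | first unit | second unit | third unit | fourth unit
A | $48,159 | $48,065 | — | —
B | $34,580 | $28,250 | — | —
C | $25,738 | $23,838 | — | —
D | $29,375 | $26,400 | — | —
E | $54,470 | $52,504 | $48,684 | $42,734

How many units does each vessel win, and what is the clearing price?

All unit-bids, highest first — top 6: 54,470 (E-1), 52,504 (E-2), 48,684 (E-3), 48,159 (A-1), 48,065 (A-2), 42,734 (E-4)
First bid not allocated: $34,580.
Allocation: A 2, E 4.

A 2, E 4; clearing price $34,580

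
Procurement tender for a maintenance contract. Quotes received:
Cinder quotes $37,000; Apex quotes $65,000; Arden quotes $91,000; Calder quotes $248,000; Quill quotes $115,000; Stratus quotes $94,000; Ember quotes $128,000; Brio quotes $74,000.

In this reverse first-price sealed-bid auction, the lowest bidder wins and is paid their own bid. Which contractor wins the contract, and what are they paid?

Sorting bids: 37,000 (Cinder) < 65,000 (Apex) < 74,000 (Brio) < 91,000 (Arden) < 94,000 (Stratus) < 115,000 (Quill) < …
First-price: Cinder is paid what they bid, $37,000.

Cinder is paid $37,000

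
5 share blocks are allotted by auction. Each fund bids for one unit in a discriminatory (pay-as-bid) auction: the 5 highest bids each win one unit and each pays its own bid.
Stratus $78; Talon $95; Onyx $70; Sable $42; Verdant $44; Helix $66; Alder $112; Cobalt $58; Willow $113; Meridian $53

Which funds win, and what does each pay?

Willow $113, Alder $112, Talon $95, Stratus $78, Onyx $70

Sorting: 113 (Willow), 112 (Alder), 95 (Talon), 78 (Stratus), 70 (Onyx), 66 (Helix), 58 (Cobalt), …
Winners (5 units): Willow, Alder, Talon, Stratus, Onyx.
Each winner pays its own bid: Willow $113, Alder $112, Talon $95, Stratus $78, Onyx $70.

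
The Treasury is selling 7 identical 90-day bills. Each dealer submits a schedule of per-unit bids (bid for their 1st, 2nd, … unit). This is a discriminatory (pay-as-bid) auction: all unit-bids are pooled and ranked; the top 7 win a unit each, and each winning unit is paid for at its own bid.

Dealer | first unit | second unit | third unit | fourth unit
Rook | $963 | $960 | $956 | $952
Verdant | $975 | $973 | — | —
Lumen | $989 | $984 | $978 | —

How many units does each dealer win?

Lumen 3, Rook 2, Verdant 2

Merging the schedules and taking the best 7: 989 (Lumen-1), 984 (Lumen-2), 978 (Lumen-3), 975 (Verdant-1), 973 (Verdant-2), 963 (Rook-1), 960 (Rook-2)
Next rejected bid: $956 (not a price — pay-as-bid).
Allocation: Lumen 3, Rook 2, Verdant 2.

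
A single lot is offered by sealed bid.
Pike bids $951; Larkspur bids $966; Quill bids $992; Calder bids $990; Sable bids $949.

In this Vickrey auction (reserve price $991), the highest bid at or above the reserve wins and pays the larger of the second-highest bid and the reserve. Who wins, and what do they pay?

Quill pays $991

Bids in order: 992 (Quill) > 990 (Calder) > 966 (Larkspur) > 951 (Pike) > 949 (Sable)
Highest eligible bid: Quill at $992.
max(second-highest $990, reserve $991) = $991.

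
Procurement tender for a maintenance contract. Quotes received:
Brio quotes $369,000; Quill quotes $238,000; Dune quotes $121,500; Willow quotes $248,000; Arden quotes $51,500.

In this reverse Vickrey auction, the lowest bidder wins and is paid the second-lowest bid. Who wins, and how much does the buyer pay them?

Arden is paid $121,500

Bids ranked: 51,500 (Arden) < 121,500 (Dune) < 238,000 (Quill) < 248,000 (Willow) < 369,000 (Brio)
Arden is lowest; is paid the second-lowest bid, $121,500.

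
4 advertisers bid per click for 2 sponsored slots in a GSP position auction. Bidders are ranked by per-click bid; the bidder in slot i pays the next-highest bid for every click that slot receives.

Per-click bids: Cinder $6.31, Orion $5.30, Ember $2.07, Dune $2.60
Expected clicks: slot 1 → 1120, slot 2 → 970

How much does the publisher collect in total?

Per-click bids in order: $6.31 (Cinder) > $5.30 (Orion) > $2.60 (Dune) > …
Slot 1: Cinder pays $5.30 × 1120 = $5936.00
Slot 2: Orion pays $2.60 × 970 = $2522.00
Total = $8458.00

Total revenue: $8458.00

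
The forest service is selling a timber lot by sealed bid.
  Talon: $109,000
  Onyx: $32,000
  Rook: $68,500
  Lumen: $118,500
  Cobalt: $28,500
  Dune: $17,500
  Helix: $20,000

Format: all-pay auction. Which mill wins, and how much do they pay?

Bids ranked: 118,500 (Lumen) > 109,000 (Talon) > 68,500 (Rook) > 32,000 (Onyx) > 28,500 (Cobalt) > 20,000 (Helix) > …
Lumen wins with the top bid; all bids are sunk regardless.

Lumen pays $118,500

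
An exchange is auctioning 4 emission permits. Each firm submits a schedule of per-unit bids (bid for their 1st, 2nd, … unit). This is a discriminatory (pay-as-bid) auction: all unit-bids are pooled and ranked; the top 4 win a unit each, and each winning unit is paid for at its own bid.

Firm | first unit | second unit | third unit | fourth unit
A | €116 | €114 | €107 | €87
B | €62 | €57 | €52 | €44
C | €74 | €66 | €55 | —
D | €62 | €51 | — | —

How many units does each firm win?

Pooled unit-bids ranked (top 4): 116 (A-1), 114 (A-2), 107 (A-3), 87 (A-4)
Next rejected bid: €74 (not a price — pay-as-bid).
Allocation: A 4.

A 4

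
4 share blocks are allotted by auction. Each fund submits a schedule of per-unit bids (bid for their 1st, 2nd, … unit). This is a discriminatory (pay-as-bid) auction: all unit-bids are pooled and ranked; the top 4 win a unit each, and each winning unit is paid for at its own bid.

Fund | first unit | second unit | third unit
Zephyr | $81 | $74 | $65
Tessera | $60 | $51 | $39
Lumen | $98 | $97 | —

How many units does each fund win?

Merging the schedules and taking the best 4: 98 (Lumen-1), 97 (Lumen-2), 81 (Zephyr-1), 74 (Zephyr-2)
Next rejected bid: $65 (not a price — pay-as-bid).
Allocation: Lumen 2, Zephyr 2.

Lumen 2, Zephyr 2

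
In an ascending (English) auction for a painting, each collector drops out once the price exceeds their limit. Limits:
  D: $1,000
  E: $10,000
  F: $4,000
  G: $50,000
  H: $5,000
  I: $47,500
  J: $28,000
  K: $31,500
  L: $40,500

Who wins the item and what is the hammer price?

G wins at $47,500

Limits in order: 50,000 (G) > 47,500 (I) > 40,500 (L) > 31,500 (K) > 28,000 (J) > 10,000 (E) > …
I is the last rival to drop out, at $47,500; G remains and wins at that price.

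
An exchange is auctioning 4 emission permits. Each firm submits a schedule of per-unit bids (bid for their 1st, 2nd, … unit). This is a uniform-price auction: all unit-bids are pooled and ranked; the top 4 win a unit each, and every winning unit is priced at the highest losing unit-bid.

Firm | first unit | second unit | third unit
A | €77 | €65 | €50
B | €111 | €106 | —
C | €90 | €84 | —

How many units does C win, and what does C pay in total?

All unit-bids, highest first — top 4: 111 (B-1), 106 (B-2), 90 (C-1), 84 (C-2)
The (k+1)-th unit-bid is €77.
C wins 2 unit(s) at €77 each.

C: 2 units, pays €154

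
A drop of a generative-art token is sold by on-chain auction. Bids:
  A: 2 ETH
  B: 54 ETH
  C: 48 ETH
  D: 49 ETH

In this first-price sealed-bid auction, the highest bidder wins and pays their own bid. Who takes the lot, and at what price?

Bids in order: 54 (B) > 49 (D) > 48 (C) > 2 (A)
First-price: B pays what they bid, 54 ETH.

B pays 54 ETH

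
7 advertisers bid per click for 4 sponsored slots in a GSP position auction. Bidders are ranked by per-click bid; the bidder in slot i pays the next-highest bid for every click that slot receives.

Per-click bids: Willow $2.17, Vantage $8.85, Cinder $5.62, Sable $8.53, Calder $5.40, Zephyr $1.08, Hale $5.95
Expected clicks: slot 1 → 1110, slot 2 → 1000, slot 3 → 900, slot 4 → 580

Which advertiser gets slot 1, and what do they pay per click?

Per-click bids in order: $8.85 (Vantage) > $8.53 (Sable) > $5.95 (Hale) > $5.62 (Cinder) > $5.40 (Calder) > …
Slot 1 goes to the first-ranked bidder, Vantage, who pays the next bid down: $8.53/click.

Vantage; $8.53 per click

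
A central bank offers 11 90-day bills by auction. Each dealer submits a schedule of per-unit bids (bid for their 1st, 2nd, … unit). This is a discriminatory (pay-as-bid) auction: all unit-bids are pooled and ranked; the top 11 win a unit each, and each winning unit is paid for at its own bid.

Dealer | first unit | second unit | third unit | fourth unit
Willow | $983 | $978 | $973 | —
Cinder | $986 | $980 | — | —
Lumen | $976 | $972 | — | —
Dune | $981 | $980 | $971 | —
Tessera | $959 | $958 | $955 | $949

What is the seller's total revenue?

Total revenue: $10,739

Merging the schedules and taking the best 11: 986 (Cinder-1), 983 (Willow-1), 981 (Dune-1), 980 (Cinder-2), 980 (Dune-2), 978 (Willow-2), 976 (Lumen-1), 973 (Willow-3), 972 (Lumen-2), 971 (Dune-3), 959 (Tessera-1)
Next rejected bid: $958 (not a price — pay-as-bid).
Each winning unit pays its own bid.
Revenue = 986 + 983 + 981 + 980 + 980 + 978 + 976 + 973 + 972 + 971 + 959 = $10,739.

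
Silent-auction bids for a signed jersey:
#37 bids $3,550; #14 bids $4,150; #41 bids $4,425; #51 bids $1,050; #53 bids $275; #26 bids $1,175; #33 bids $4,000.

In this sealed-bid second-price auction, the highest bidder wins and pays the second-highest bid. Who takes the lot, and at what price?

Rule: the highest bidder wins and pays the second-highest bid.
Sorting bids: 4,425 (#41) > 4,150 (#14) > 4,000 (#33) > 3,550 (#37) > 1,175 (#26) > 1,050 (#51) > …
Second-price: #41 pays #14's bid of $4,150.

#41 pays $4,150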